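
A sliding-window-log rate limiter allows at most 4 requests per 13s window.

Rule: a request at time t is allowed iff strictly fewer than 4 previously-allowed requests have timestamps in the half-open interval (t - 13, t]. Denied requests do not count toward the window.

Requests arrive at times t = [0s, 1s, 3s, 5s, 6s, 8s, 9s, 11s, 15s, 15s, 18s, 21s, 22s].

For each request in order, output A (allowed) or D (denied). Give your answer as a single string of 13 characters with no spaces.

Tracking allowed requests in the window:
  req#1 t=0s: ALLOW
  req#2 t=1s: ALLOW
  req#3 t=3s: ALLOW
  req#4 t=5s: ALLOW
  req#5 t=6s: DENY
  req#6 t=8s: DENY
  req#7 t=9s: DENY
  req#8 t=11s: DENY
  req#9 t=15s: ALLOW
  req#10 t=15s: ALLOW
  req#11 t=18s: ALLOW
  req#12 t=21s: ALLOW
  req#13 t=22s: DENY

Answer: AAAADDDDAAAAD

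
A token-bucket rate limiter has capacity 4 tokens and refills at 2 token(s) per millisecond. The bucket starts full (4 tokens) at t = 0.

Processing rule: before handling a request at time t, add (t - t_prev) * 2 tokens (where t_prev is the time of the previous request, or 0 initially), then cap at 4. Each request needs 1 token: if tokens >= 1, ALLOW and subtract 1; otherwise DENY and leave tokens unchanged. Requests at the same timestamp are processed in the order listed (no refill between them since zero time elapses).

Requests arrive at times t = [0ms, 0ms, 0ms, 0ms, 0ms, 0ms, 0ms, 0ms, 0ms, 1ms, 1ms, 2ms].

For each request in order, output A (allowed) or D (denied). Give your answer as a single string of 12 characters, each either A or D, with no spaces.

Answer: AAAADDDDDAAA

Derivation:
Simulating step by step:
  req#1 t=0ms: ALLOW
  req#2 t=0ms: ALLOW
  req#3 t=0ms: ALLOW
  req#4 t=0ms: ALLOW
  req#5 t=0ms: DENY
  req#6 t=0ms: DENY
  req#7 t=0ms: DENY
  req#8 t=0ms: DENY
  req#9 t=0ms: DENY
  req#10 t=1ms: ALLOW
  req#11 t=1ms: ALLOW
  req#12 t=2ms: ALLOW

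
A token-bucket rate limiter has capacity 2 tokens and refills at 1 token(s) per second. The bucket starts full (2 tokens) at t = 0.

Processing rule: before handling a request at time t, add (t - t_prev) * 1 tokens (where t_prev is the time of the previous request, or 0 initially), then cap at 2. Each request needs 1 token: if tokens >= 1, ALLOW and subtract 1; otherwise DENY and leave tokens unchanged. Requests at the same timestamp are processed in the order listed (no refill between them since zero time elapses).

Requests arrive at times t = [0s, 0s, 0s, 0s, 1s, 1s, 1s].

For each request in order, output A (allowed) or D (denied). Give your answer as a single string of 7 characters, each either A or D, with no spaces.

Answer: AADDADD

Derivation:
Simulating step by step:
  req#1 t=0s: ALLOW
  req#2 t=0s: ALLOW
  req#3 t=0s: DENY
  req#4 t=0s: DENY
  req#5 t=1s: ALLOW
  req#6 t=1s: DENY
  req#7 t=1s: DENY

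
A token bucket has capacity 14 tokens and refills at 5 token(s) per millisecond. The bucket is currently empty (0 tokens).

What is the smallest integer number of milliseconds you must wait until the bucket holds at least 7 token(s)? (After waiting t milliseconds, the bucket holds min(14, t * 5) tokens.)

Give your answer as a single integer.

Need t * 5 >= 7, so t >= 7/5.
Smallest integer t = ceil(7/5) = 2.

Answer: 2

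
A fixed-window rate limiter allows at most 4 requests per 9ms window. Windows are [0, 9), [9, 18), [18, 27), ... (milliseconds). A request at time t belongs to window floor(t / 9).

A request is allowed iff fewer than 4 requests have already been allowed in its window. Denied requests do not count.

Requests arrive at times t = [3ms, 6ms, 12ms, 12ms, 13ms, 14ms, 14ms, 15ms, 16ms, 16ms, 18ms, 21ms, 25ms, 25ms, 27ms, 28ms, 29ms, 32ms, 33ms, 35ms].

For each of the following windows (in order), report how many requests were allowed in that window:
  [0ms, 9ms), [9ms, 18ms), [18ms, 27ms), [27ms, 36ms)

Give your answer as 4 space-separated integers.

Processing requests:
  req#1 t=3ms (window 0): ALLOW
  req#2 t=6ms (window 0): ALLOW
  req#3 t=12ms (window 1): ALLOW
  req#4 t=12ms (window 1): ALLOW
  req#5 t=13ms (window 1): ALLOW
  req#6 t=14ms (window 1): ALLOW
  req#7 t=14ms (window 1): DENY
  req#8 t=15ms (window 1): DENY
  req#9 t=16ms (window 1): DENY
  req#10 t=16ms (window 1): DENY
  req#11 t=18ms (window 2): ALLOW
  req#12 t=21ms (window 2): ALLOW
  req#13 t=25ms (window 2): ALLOW
  req#14 t=25ms (window 2): ALLOW
  req#15 t=27ms (window 3): ALLOW
  req#16 t=28ms (window 3): ALLOW
  req#17 t=29ms (window 3): ALLOW
  req#18 t=32ms (window 3): ALLOW
  req#19 t=33ms (window 3): DENY
  req#20 t=35ms (window 3): DENY

Allowed counts by window: 2 4 4 4

Answer: 2 4 4 4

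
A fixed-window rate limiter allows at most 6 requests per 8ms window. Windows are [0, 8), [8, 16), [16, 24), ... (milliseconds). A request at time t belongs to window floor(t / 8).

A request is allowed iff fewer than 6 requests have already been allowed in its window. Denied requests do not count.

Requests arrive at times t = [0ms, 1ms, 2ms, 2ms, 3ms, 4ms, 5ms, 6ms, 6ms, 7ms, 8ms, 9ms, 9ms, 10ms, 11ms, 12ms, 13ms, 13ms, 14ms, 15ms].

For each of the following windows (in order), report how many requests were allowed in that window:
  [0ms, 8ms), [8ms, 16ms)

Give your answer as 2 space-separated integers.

Answer: 6 6

Derivation:
Processing requests:
  req#1 t=0ms (window 0): ALLOW
  req#2 t=1ms (window 0): ALLOW
  req#3 t=2ms (window 0): ALLOW
  req#4 t=2ms (window 0): ALLOW
  req#5 t=3ms (window 0): ALLOW
  req#6 t=4ms (window 0): ALLOW
  req#7 t=5ms (window 0): DENY
  req#8 t=6ms (window 0): DENY
  req#9 t=6ms (window 0): DENY
  req#10 t=7ms (window 0): DENY
  req#11 t=8ms (window 1): ALLOW
  req#12 t=9ms (window 1): ALLOW
  req#13 t=9ms (window 1): ALLOW
  req#14 t=10ms (window 1): ALLOW
  req#15 t=11ms (window 1): ALLOW
  req#16 t=12ms (window 1): ALLOW
  req#17 t=13ms (window 1): DENY
  req#18 t=13ms (window 1): DENY
  req#19 t=14ms (window 1): DENY
  req#20 t=15ms (window 1): DENY

Allowed counts by window: 6 6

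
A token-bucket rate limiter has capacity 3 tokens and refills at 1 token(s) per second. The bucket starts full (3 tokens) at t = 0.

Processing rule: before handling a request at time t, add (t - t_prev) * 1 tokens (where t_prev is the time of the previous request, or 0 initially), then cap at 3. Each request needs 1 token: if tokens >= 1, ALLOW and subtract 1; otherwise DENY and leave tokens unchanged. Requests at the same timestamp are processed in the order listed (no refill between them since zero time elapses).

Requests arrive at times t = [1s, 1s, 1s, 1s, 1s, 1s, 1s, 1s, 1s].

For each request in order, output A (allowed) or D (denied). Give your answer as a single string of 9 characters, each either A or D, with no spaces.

Simulating step by step:
  req#1 t=1s: ALLOW
  req#2 t=1s: ALLOW
  req#3 t=1s: ALLOW
  req#4 t=1s: DENY
  req#5 t=1s: DENY
  req#6 t=1s: DENY
  req#7 t=1s: DENY
  req#8 t=1s: DENY
  req#9 t=1s: DENY

Answer: AAADDDDDD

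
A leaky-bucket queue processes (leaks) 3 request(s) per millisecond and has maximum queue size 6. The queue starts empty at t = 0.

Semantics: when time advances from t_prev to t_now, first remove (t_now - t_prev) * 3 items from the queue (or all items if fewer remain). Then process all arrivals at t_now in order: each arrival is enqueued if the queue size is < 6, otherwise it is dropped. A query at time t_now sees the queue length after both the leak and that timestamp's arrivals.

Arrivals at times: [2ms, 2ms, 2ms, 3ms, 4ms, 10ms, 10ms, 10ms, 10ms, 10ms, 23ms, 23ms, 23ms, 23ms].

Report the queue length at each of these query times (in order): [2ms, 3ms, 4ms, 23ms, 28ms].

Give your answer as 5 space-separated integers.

Answer: 3 1 1 4 0

Derivation:
Queue lengths at query times:
  query t=2ms: backlog = 3
  query t=3ms: backlog = 1
  query t=4ms: backlog = 1
  query t=23ms: backlog = 4
  query t=28ms: backlog = 0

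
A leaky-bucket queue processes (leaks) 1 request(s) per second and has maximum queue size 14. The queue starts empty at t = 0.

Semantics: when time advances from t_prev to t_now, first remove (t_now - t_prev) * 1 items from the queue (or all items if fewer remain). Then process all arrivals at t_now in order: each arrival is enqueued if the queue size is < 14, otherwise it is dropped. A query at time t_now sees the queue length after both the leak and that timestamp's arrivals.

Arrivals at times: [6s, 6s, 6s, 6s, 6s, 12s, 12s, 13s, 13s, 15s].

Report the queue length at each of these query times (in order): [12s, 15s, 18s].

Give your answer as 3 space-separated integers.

Queue lengths at query times:
  query t=12s: backlog = 2
  query t=15s: backlog = 2
  query t=18s: backlog = 0

Answer: 2 2 0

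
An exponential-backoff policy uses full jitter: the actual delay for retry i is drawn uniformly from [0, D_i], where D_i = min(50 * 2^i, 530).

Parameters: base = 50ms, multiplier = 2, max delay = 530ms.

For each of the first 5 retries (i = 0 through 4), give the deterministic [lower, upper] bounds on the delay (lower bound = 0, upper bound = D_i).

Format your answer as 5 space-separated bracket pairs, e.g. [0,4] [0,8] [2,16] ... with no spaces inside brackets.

Answer: [0,50] [0,100] [0,200] [0,400] [0,530]

Derivation:
Computing bounds per retry:
  i=0: D_i=min(50*2^0,530)=50, bounds=[0,50]
  i=1: D_i=min(50*2^1,530)=100, bounds=[0,100]
  i=2: D_i=min(50*2^2,530)=200, bounds=[0,200]
  i=3: D_i=min(50*2^3,530)=400, bounds=[0,400]
  i=4: D_i=min(50*2^4,530)=530, bounds=[0,530]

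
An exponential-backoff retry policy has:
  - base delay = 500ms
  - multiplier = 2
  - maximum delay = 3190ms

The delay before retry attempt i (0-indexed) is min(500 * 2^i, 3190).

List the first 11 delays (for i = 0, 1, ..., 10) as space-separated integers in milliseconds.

Answer: 500 1000 2000 3190 3190 3190 3190 3190 3190 3190 3190

Derivation:
Computing each delay:
  i=0: min(500*2^0, 3190) = 500
  i=1: min(500*2^1, 3190) = 1000
  i=2: min(500*2^2, 3190) = 2000
  i=3: min(500*2^3, 3190) = 3190
  i=4: min(500*2^4, 3190) = 3190
  i=5: min(500*2^5, 3190) = 3190
  i=6: min(500*2^6, 3190) = 3190
  i=7: min(500*2^7, 3190) = 3190
  i=8: min(500*2^8, 3190) = 3190
  i=9: min(500*2^9, 3190) = 3190
  i=10: min(500*2^10, 3190) = 3190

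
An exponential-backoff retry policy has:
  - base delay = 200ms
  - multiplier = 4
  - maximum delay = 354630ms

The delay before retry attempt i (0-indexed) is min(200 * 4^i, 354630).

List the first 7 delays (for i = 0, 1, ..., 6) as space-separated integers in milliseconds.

Answer: 200 800 3200 12800 51200 204800 354630

Derivation:
Computing each delay:
  i=0: min(200*4^0, 354630) = 200
  i=1: min(200*4^1, 354630) = 800
  i=2: min(200*4^2, 354630) = 3200
  i=3: min(200*4^3, 354630) = 12800
  i=4: min(200*4^4, 354630) = 51200
  i=5: min(200*4^5, 354630) = 204800
  i=6: min(200*4^6, 354630) = 354630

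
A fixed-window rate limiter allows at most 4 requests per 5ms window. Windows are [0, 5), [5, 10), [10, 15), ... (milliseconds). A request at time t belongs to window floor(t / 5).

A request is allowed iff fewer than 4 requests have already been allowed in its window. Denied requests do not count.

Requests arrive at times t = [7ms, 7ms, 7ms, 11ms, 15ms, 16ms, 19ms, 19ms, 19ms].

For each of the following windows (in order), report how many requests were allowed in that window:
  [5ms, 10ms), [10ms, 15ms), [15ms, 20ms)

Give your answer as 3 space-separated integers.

Answer: 3 1 4

Derivation:
Processing requests:
  req#1 t=7ms (window 1): ALLOW
  req#2 t=7ms (window 1): ALLOW
  req#3 t=7ms (window 1): ALLOW
  req#4 t=11ms (window 2): ALLOW
  req#5 t=15ms (window 3): ALLOW
  req#6 t=16ms (window 3): ALLOW
  req#7 t=19ms (window 3): ALLOW
  req#8 t=19ms (window 3): ALLOW
  req#9 t=19ms (window 3): DENY

Allowed counts by window: 3 1 4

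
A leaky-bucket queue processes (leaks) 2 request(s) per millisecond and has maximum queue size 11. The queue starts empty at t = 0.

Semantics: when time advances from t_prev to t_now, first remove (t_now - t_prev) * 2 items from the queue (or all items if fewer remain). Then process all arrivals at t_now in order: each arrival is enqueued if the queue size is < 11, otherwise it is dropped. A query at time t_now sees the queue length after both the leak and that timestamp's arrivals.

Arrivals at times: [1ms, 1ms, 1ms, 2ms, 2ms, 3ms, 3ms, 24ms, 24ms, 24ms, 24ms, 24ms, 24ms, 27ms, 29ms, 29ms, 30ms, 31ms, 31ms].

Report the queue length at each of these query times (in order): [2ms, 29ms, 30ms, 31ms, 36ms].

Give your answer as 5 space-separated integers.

Queue lengths at query times:
  query t=2ms: backlog = 3
  query t=29ms: backlog = 2
  query t=30ms: backlog = 1
  query t=31ms: backlog = 2
  query t=36ms: backlog = 0

Answer: 3 2 1 2 0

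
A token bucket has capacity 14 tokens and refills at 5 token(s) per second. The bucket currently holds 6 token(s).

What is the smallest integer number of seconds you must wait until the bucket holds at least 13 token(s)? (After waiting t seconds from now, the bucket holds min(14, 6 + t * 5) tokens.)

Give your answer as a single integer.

Need 6 + t * 5 >= 13, so t >= 7/5.
Smallest integer t = ceil(7/5) = 2.

Answer: 2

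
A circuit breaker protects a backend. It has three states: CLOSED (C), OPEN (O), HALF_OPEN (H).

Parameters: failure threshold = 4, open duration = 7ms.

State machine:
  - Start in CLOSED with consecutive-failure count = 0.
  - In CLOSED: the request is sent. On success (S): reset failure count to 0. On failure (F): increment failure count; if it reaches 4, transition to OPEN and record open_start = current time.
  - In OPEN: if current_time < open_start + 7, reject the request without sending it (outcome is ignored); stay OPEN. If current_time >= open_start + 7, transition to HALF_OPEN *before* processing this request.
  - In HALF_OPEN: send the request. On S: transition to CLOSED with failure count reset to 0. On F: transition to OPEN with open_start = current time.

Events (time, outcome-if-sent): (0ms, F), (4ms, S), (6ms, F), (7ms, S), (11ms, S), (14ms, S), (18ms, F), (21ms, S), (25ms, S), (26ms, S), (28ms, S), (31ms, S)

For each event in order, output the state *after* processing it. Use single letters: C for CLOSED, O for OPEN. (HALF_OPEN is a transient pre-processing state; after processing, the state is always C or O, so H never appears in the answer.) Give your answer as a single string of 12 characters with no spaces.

Answer: CCCCCCCCCCCC

Derivation:
State after each event:
  event#1 t=0ms outcome=F: state=CLOSED
  event#2 t=4ms outcome=S: state=CLOSED
  event#3 t=6ms outcome=F: state=CLOSED
  event#4 t=7ms outcome=S: state=CLOSED
  event#5 t=11ms outcome=S: state=CLOSED
  event#6 t=14ms outcome=S: state=CLOSED
  event#7 t=18ms outcome=F: state=CLOSED
  event#8 t=21ms outcome=S: state=CLOSED
  event#9 t=25ms outcome=S: state=CLOSED
  event#10 t=26ms outcome=S: state=CLOSED
  event#11 t=28ms outcome=S: state=CLOSED
  event#12 t=31ms outcome=S: state=CLOSED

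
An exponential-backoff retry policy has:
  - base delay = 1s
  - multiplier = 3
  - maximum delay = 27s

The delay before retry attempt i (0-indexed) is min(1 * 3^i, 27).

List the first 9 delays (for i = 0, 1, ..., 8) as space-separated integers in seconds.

Answer: 1 3 9 27 27 27 27 27 27

Derivation:
Computing each delay:
  i=0: min(1*3^0, 27) = 1
  i=1: min(1*3^1, 27) = 3
  i=2: min(1*3^2, 27) = 9
  i=3: min(1*3^3, 27) = 27
  i=4: min(1*3^4, 27) = 27
  i=5: min(1*3^5, 27) = 27
  i=6: min(1*3^6, 27) = 27
  i=7: min(1*3^7, 27) = 27
  i=8: min(1*3^8, 27) = 27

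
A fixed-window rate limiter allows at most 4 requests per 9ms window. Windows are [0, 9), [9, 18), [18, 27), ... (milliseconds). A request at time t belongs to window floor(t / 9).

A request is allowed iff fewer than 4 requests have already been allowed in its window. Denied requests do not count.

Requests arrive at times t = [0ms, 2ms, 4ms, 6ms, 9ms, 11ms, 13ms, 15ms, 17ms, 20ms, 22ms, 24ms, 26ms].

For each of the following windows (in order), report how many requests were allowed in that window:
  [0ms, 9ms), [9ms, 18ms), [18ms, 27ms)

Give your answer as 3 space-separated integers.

Answer: 4 4 4

Derivation:
Processing requests:
  req#1 t=0ms (window 0): ALLOW
  req#2 t=2ms (window 0): ALLOW
  req#3 t=4ms (window 0): ALLOW
  req#4 t=6ms (window 0): ALLOW
  req#5 t=9ms (window 1): ALLOW
  req#6 t=11ms (window 1): ALLOW
  req#7 t=13ms (window 1): ALLOW
  req#8 t=15ms (window 1): ALLOW
  req#9 t=17ms (window 1): DENY
  req#10 t=20ms (window 2): ALLOW
  req#11 t=22ms (window 2): ALLOW
  req#12 t=24ms (window 2): ALLOW
  req#13 t=26ms (window 2): ALLOW

Allowed counts by window: 4 4 4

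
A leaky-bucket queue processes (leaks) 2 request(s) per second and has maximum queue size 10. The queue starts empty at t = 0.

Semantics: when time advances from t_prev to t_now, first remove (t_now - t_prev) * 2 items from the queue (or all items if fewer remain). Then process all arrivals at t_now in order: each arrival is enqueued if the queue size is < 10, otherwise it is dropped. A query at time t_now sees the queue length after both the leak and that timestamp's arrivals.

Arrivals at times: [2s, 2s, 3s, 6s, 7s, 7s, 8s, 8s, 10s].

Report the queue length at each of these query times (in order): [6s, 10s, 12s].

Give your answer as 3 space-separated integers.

Queue lengths at query times:
  query t=6s: backlog = 1
  query t=10s: backlog = 1
  query t=12s: backlog = 0

Answer: 1 1 0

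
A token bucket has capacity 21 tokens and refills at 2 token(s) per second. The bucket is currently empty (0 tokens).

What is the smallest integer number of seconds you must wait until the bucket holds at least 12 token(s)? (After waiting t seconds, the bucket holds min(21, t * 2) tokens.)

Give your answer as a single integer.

Answer: 6

Derivation:
Need t * 2 >= 12, so t >= 12/2.
Smallest integer t = ceil(12/2) = 6.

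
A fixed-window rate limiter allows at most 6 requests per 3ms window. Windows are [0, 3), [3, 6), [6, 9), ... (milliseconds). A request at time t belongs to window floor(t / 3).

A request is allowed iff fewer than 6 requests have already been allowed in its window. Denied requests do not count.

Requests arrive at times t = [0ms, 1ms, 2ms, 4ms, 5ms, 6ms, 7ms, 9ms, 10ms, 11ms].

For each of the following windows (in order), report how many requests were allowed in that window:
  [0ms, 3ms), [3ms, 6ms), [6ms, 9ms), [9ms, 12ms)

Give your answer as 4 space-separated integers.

Processing requests:
  req#1 t=0ms (window 0): ALLOW
  req#2 t=1ms (window 0): ALLOW
  req#3 t=2ms (window 0): ALLOW
  req#4 t=4ms (window 1): ALLOW
  req#5 t=5ms (window 1): ALLOW
  req#6 t=6ms (window 2): ALLOW
  req#7 t=7ms (window 2): ALLOW
  req#8 t=9ms (window 3): ALLOW
  req#9 t=10ms (window 3): ALLOW
  req#10 t=11ms (window 3): ALLOW

Allowed counts by window: 3 2 2 3

Answer: 3 2 2 3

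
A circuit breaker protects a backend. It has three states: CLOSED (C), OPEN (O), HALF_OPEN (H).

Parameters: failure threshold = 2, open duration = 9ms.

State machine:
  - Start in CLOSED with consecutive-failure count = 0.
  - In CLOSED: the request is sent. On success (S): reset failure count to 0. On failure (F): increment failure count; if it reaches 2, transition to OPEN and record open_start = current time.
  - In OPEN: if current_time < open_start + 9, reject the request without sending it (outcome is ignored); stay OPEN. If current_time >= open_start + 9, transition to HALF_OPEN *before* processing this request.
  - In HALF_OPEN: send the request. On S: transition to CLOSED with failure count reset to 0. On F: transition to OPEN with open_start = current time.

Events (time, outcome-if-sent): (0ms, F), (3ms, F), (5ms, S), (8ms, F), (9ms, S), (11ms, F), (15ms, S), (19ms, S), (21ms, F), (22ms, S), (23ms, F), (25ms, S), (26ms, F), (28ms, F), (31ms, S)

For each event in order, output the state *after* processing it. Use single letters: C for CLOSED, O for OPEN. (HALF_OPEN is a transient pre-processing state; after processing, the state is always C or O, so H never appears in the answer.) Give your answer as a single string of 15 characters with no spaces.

State after each event:
  event#1 t=0ms outcome=F: state=CLOSED
  event#2 t=3ms outcome=F: state=OPEN
  event#3 t=5ms outcome=S: state=OPEN
  event#4 t=8ms outcome=F: state=OPEN
  event#5 t=9ms outcome=S: state=OPEN
  event#6 t=11ms outcome=F: state=OPEN
  event#7 t=15ms outcome=S: state=CLOSED
  event#8 t=19ms outcome=S: state=CLOSED
  event#9 t=21ms outcome=F: state=CLOSED
  event#10 t=22ms outcome=S: state=CLOSED
  event#11 t=23ms outcome=F: state=CLOSED
  event#12 t=25ms outcome=S: state=CLOSED
  event#13 t=26ms outcome=F: state=CLOSED
  event#14 t=28ms outcome=F: state=OPEN
  event#15 t=31ms outcome=S: state=OPEN

Answer: COOOOOCCCCCCCOO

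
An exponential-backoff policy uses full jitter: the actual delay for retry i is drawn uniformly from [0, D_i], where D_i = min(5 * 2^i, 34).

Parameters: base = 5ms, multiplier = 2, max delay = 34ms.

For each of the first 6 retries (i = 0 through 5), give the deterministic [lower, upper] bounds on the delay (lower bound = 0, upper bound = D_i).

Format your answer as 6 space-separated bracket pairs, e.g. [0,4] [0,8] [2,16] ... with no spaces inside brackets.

Computing bounds per retry:
  i=0: D_i=min(5*2^0,34)=5, bounds=[0,5]
  i=1: D_i=min(5*2^1,34)=10, bounds=[0,10]
  i=2: D_i=min(5*2^2,34)=20, bounds=[0,20]
  i=3: D_i=min(5*2^3,34)=34, bounds=[0,34]
  i=4: D_i=min(5*2^4,34)=34, bounds=[0,34]
  i=5: D_i=min(5*2^5,34)=34, bounds=[0,34]

Answer: [0,5] [0,10] [0,20] [0,34] [0,34] [0,34]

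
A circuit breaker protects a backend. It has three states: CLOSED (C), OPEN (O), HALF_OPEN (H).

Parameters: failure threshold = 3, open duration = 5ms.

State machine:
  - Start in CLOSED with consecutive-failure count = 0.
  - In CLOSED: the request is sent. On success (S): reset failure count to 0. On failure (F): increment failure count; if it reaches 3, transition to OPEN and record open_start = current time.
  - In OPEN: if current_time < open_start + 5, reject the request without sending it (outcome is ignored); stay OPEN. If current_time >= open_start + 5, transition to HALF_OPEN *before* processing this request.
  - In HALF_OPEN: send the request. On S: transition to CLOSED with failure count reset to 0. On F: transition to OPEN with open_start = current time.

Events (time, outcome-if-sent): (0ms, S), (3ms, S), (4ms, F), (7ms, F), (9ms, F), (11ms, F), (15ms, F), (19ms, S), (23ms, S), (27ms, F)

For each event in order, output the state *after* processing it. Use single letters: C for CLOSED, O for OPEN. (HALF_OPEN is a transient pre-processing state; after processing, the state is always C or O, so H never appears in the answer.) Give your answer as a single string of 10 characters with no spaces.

State after each event:
  event#1 t=0ms outcome=S: state=CLOSED
  event#2 t=3ms outcome=S: state=CLOSED
  event#3 t=4ms outcome=F: state=CLOSED
  event#4 t=7ms outcome=F: state=CLOSED
  event#5 t=9ms outcome=F: state=OPEN
  event#6 t=11ms outcome=F: state=OPEN
  event#7 t=15ms outcome=F: state=OPEN
  event#8 t=19ms outcome=S: state=OPEN
  event#9 t=23ms outcome=S: state=CLOSED
  event#10 t=27ms outcome=F: state=CLOSED

Answer: CCCCOOOOCC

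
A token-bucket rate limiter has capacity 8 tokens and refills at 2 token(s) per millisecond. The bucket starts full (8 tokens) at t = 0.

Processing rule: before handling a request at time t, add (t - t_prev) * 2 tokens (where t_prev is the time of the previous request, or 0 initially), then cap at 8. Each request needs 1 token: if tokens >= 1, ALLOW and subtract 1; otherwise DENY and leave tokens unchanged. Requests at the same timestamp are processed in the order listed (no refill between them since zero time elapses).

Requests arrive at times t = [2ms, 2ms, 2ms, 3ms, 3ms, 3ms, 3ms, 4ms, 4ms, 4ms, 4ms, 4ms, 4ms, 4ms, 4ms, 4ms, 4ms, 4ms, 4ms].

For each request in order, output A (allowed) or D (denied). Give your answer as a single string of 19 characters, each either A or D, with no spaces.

Simulating step by step:
  req#1 t=2ms: ALLOW
  req#2 t=2ms: ALLOW
  req#3 t=2ms: ALLOW
  req#4 t=3ms: ALLOW
  req#5 t=3ms: ALLOW
  req#6 t=3ms: ALLOW
  req#7 t=3ms: ALLOW
  req#8 t=4ms: ALLOW
  req#9 t=4ms: ALLOW
  req#10 t=4ms: ALLOW
  req#11 t=4ms: ALLOW
  req#12 t=4ms: ALLOW
  req#13 t=4ms: DENY
  req#14 t=4ms: DENY
  req#15 t=4ms: DENY
  req#16 t=4ms: DENY
  req#17 t=4ms: DENY
  req#18 t=4ms: DENY
  req#19 t=4ms: DENY

Answer: AAAAAAAAAAAADDDDDDD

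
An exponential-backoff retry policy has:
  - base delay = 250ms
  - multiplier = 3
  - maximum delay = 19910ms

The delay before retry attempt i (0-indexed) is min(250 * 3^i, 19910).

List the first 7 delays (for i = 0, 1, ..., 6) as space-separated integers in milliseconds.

Answer: 250 750 2250 6750 19910 19910 19910

Derivation:
Computing each delay:
  i=0: min(250*3^0, 19910) = 250
  i=1: min(250*3^1, 19910) = 750
  i=2: min(250*3^2, 19910) = 2250
  i=3: min(250*3^3, 19910) = 6750
  i=4: min(250*3^4, 19910) = 19910
  i=5: min(250*3^5, 19910) = 19910
  i=6: min(250*3^6, 19910) = 19910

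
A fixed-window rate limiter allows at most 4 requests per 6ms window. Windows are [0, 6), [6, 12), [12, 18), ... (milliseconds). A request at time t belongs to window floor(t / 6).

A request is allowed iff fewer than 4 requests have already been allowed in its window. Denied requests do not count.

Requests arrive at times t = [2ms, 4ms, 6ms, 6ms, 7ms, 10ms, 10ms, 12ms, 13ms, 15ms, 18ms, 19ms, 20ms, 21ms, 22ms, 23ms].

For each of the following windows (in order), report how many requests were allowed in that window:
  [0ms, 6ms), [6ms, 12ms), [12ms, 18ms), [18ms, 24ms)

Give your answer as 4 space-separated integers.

Processing requests:
  req#1 t=2ms (window 0): ALLOW
  req#2 t=4ms (window 0): ALLOW
  req#3 t=6ms (window 1): ALLOW
  req#4 t=6ms (window 1): ALLOW
  req#5 t=7ms (window 1): ALLOW
  req#6 t=10ms (window 1): ALLOW
  req#7 t=10ms (window 1): DENY
  req#8 t=12ms (window 2): ALLOW
  req#9 t=13ms (window 2): ALLOW
  req#10 t=15ms (window 2): ALLOW
  req#11 t=18ms (window 3): ALLOW
  req#12 t=19ms (window 3): ALLOW
  req#13 t=20ms (window 3): ALLOW
  req#14 t=21ms (window 3): ALLOW
  req#15 t=22ms (window 3): DENY
  req#16 t=23ms (window 3): DENY

Allowed counts by window: 2 4 3 4

Answer: 2 4 3 4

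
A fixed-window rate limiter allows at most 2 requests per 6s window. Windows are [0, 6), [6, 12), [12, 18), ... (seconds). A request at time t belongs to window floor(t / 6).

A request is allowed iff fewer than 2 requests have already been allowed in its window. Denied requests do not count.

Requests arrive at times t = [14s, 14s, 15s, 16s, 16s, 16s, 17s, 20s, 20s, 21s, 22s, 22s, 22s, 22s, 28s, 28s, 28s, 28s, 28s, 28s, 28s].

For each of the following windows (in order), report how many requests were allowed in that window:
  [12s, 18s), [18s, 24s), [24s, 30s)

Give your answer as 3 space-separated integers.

Processing requests:
  req#1 t=14s (window 2): ALLOW
  req#2 t=14s (window 2): ALLOW
  req#3 t=15s (window 2): DENY
  req#4 t=16s (window 2): DENY
  req#5 t=16s (window 2): DENY
  req#6 t=16s (window 2): DENY
  req#7 t=17s (window 2): DENY
  req#8 t=20s (window 3): ALLOW
  req#9 t=20s (window 3): ALLOW
  req#10 t=21s (window 3): DENY
  req#11 t=22s (window 3): DENY
  req#12 t=22s (window 3): DENY
  req#13 t=22s (window 3): DENY
  req#14 t=22s (window 3): DENY
  req#15 t=28s (window 4): ALLOW
  req#16 t=28s (window 4): ALLOW
  req#17 t=28s (window 4): DENY
  req#18 t=28s (window 4): DENY
  req#19 t=28s (window 4): DENY
  req#20 t=28s (window 4): DENY
  req#21 t=28s (window 4): DENY

Allowed counts by window: 2 2 2

Answer: 2 2 2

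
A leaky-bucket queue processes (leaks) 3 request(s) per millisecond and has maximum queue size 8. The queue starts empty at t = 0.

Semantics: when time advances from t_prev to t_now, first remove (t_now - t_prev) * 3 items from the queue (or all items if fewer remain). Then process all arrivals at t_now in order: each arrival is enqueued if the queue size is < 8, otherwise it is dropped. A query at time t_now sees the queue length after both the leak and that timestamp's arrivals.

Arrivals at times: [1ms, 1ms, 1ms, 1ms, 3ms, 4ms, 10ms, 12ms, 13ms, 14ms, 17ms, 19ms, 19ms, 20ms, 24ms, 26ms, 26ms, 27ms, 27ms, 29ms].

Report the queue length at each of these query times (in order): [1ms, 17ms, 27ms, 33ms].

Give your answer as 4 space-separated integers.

Queue lengths at query times:
  query t=1ms: backlog = 4
  query t=17ms: backlog = 1
  query t=27ms: backlog = 2
  query t=33ms: backlog = 0

Answer: 4 1 2 0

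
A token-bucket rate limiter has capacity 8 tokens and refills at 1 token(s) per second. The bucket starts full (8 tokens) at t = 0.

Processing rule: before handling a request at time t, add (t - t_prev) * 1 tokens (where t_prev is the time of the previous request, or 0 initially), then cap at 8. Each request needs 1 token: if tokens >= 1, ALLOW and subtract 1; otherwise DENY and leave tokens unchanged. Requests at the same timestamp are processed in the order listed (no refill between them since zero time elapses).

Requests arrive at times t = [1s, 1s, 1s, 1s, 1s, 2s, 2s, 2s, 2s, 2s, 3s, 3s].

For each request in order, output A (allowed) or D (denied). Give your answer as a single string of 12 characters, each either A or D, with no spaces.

Answer: AAAAAAAAADAD

Derivation:
Simulating step by step:
  req#1 t=1s: ALLOW
  req#2 t=1s: ALLOW
  req#3 t=1s: ALLOW
  req#4 t=1s: ALLOW
  req#5 t=1s: ALLOW
  req#6 t=2s: ALLOW
  req#7 t=2s: ALLOW
  req#8 t=2s: ALLOW
  req#9 t=2s: ALLOW
  req#10 t=2s: DENY
  req#11 t=3s: ALLOW
  req#12 t=3s: DENY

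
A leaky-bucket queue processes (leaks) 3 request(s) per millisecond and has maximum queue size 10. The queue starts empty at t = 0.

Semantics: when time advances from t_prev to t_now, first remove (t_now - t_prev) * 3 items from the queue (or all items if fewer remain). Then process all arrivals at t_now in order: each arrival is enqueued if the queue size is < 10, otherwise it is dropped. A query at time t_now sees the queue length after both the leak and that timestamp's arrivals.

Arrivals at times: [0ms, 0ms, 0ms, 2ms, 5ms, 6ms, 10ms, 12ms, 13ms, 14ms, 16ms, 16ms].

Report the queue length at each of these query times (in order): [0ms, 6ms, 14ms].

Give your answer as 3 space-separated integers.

Queue lengths at query times:
  query t=0ms: backlog = 3
  query t=6ms: backlog = 1
  query t=14ms: backlog = 1

Answer: 3 1 1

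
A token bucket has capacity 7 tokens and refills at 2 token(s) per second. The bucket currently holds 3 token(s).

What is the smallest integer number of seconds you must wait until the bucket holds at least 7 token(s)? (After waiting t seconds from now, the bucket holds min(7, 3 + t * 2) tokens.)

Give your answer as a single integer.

Need 3 + t * 2 >= 7, so t >= 4/2.
Smallest integer t = ceil(4/2) = 2.

Answer: 2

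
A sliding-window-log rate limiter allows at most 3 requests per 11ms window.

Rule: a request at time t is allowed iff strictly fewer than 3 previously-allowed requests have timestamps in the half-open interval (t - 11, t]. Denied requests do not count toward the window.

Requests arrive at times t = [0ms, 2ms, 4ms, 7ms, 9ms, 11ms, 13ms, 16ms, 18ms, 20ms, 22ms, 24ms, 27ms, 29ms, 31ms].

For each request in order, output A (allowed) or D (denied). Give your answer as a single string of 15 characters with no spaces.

Answer: AAADDAAADDAAADD

Derivation:
Tracking allowed requests in the window:
  req#1 t=0ms: ALLOW
  req#2 t=2ms: ALLOW
  req#3 t=4ms: ALLOW
  req#4 t=7ms: DENY
  req#5 t=9ms: DENY
  req#6 t=11ms: ALLOW
  req#7 t=13ms: ALLOW
  req#8 t=16ms: ALLOW
  req#9 t=18ms: DENY
  req#10 t=20ms: DENY
  req#11 t=22ms: ALLOW
  req#12 t=24ms: ALLOW
  req#13 t=27ms: ALLOW
  req#14 t=29ms: DENY
  req#15 t=31ms: DENY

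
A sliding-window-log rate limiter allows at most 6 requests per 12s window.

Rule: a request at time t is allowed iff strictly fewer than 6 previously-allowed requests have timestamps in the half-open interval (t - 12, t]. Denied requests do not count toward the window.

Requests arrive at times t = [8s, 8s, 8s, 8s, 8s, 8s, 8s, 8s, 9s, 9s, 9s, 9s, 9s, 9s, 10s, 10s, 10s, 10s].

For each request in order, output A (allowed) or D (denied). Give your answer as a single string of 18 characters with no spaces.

Answer: AAAAAADDDDDDDDDDDD

Derivation:
Tracking allowed requests in the window:
  req#1 t=8s: ALLOW
  req#2 t=8s: ALLOW
  req#3 t=8s: ALLOW
  req#4 t=8s: ALLOW
  req#5 t=8s: ALLOW
  req#6 t=8s: ALLOW
  req#7 t=8s: DENY
  req#8 t=8s: DENY
  req#9 t=9s: DENY
  req#10 t=9s: DENY
  req#11 t=9s: DENY
  req#12 t=9s: DENY
  req#13 t=9s: DENY
  req#14 t=9s: DENY
  req#15 t=10s: DENY
  req#16 t=10s: DENY
  req#17 t=10s: DENY
  req#18 t=10s: DENY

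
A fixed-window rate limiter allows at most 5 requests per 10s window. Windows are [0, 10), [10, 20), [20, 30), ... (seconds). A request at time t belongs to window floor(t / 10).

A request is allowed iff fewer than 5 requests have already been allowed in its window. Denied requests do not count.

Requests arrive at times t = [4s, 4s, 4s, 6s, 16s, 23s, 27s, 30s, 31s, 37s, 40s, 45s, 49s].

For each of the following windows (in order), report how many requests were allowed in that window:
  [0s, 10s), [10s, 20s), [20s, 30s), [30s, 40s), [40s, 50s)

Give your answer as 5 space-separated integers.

Processing requests:
  req#1 t=4s (window 0): ALLOW
  req#2 t=4s (window 0): ALLOW
  req#3 t=4s (window 0): ALLOW
  req#4 t=6s (window 0): ALLOW
  req#5 t=16s (window 1): ALLOW
  req#6 t=23s (window 2): ALLOW
  req#7 t=27s (window 2): ALLOW
  req#8 t=30s (window 3): ALLOW
  req#9 t=31s (window 3): ALLOW
  req#10 t=37s (window 3): ALLOW
  req#11 t=40s (window 4): ALLOW
  req#12 t=45s (window 4): ALLOW
  req#13 t=49s (window 4): ALLOW

Allowed counts by window: 4 1 2 3 3

Answer: 4 1 2 3 3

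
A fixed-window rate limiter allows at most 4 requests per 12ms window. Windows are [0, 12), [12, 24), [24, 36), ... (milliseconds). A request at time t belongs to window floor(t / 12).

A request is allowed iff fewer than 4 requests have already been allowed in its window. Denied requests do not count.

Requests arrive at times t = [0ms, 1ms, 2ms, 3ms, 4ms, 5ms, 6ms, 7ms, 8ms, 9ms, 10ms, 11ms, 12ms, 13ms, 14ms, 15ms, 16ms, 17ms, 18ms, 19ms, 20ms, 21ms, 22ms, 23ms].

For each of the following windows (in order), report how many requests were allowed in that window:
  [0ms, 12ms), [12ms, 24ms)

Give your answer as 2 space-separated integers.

Processing requests:
  req#1 t=0ms (window 0): ALLOW
  req#2 t=1ms (window 0): ALLOW
  req#3 t=2ms (window 0): ALLOW
  req#4 t=3ms (window 0): ALLOW
  req#5 t=4ms (window 0): DENY
  req#6 t=5ms (window 0): DENY
  req#7 t=6ms (window 0): DENY
  req#8 t=7ms (window 0): DENY
  req#9 t=8ms (window 0): DENY
  req#10 t=9ms (window 0): DENY
  req#11 t=10ms (window 0): DENY
  req#12 t=11ms (window 0): DENY
  req#13 t=12ms (window 1): ALLOW
  req#14 t=13ms (window 1): ALLOW
  req#15 t=14ms (window 1): ALLOW
  req#16 t=15ms (window 1): ALLOW
  req#17 t=16ms (window 1): DENY
  req#18 t=17ms (window 1): DENY
  req#19 t=18ms (window 1): DENY
  req#20 t=19ms (window 1): DENY
  req#21 t=20ms (window 1): DENY
  req#22 t=21ms (window 1): DENY
  req#23 t=22ms (window 1): DENY
  req#24 t=23ms (window 1): DENY

Allowed counts by window: 4 4

Answer: 4 4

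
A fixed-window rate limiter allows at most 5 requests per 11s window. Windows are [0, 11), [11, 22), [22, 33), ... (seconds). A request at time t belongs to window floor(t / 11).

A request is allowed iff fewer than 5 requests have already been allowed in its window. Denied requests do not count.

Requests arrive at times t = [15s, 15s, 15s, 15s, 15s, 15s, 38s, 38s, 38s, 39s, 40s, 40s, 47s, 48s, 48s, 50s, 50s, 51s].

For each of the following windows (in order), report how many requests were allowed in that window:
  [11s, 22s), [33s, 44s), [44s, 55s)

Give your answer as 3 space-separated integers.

Answer: 5 5 5

Derivation:
Processing requests:
  req#1 t=15s (window 1): ALLOW
  req#2 t=15s (window 1): ALLOW
  req#3 t=15s (window 1): ALLOW
  req#4 t=15s (window 1): ALLOW
  req#5 t=15s (window 1): ALLOW
  req#6 t=15s (window 1): DENY
  req#7 t=38s (window 3): ALLOW
  req#8 t=38s (window 3): ALLOW
  req#9 t=38s (window 3): ALLOW
  req#10 t=39s (window 3): ALLOW
  req#11 t=40s (window 3): ALLOW
  req#12 t=40s (window 3): DENY
  req#13 t=47s (window 4): ALLOW
  req#14 t=48s (window 4): ALLOW
  req#15 t=48s (window 4): ALLOW
  req#16 t=50s (window 4): ALLOW
  req#17 t=50s (window 4): ALLOW
  req#18 t=51s (window 4): DENY

Allowed counts by window: 5 5 5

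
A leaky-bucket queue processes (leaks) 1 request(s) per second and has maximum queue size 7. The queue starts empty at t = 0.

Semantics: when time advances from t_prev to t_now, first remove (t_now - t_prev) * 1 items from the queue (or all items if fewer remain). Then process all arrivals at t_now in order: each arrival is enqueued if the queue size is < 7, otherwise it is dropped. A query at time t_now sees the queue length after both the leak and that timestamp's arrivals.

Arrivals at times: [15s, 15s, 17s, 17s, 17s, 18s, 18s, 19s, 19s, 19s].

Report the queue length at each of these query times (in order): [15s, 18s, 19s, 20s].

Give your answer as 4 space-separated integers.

Queue lengths at query times:
  query t=15s: backlog = 2
  query t=18s: backlog = 4
  query t=19s: backlog = 6
  query t=20s: backlog = 5

Answer: 2 4 6 5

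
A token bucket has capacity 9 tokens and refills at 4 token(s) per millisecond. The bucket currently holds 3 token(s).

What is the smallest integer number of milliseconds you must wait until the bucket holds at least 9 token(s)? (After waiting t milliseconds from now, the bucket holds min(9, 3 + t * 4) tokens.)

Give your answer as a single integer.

Need 3 + t * 4 >= 9, so t >= 6/4.
Smallest integer t = ceil(6/4) = 2.

Answer: 2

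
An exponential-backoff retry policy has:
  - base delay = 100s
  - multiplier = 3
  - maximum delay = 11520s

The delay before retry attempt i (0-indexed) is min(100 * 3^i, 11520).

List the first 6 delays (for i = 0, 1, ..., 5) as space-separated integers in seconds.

Computing each delay:
  i=0: min(100*3^0, 11520) = 100
  i=1: min(100*3^1, 11520) = 300
  i=2: min(100*3^2, 11520) = 900
  i=3: min(100*3^3, 11520) = 2700
  i=4: min(100*3^4, 11520) = 8100
  i=5: min(100*3^5, 11520) = 11520

Answer: 100 300 900 2700 8100 11520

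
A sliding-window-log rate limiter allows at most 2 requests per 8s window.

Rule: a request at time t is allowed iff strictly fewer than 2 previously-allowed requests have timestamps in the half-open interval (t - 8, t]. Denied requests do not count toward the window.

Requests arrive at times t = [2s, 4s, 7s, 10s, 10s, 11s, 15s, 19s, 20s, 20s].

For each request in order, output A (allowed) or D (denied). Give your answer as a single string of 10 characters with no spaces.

Answer: AADADDAADD

Derivation:
Tracking allowed requests in the window:
  req#1 t=2s: ALLOW
  req#2 t=4s: ALLOW
  req#3 t=7s: DENY
  req#4 t=10s: ALLOW
  req#5 t=10s: DENY
  req#6 t=11s: DENY
  req#7 t=15s: ALLOW
  req#8 t=19s: ALLOW
  req#9 t=20s: DENY
  req#10 t=20s: DENY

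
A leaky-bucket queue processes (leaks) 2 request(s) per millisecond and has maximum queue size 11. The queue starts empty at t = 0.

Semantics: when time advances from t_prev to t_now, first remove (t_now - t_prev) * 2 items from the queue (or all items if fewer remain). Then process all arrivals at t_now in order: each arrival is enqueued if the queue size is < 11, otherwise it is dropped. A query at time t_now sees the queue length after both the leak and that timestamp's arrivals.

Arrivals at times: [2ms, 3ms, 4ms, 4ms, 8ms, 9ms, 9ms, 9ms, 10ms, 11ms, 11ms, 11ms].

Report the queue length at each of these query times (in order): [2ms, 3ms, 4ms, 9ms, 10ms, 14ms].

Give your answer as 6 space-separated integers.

Answer: 1 1 2 3 2 0

Derivation:
Queue lengths at query times:
  query t=2ms: backlog = 1
  query t=3ms: backlog = 1
  query t=4ms: backlog = 2
  query t=9ms: backlog = 3
  query t=10ms: backlog = 2
  query t=14ms: backlog = 0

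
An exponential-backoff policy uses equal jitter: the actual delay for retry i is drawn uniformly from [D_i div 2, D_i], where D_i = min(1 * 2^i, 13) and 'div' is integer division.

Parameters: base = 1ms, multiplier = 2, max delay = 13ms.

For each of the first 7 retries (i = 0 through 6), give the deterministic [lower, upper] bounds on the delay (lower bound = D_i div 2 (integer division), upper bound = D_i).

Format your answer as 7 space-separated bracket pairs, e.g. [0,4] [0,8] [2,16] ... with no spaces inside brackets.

Computing bounds per retry:
  i=0: D_i=min(1*2^0,13)=1, bounds=[0,1]
  i=1: D_i=min(1*2^1,13)=2, bounds=[1,2]
  i=2: D_i=min(1*2^2,13)=4, bounds=[2,4]
  i=3: D_i=min(1*2^3,13)=8, bounds=[4,8]
  i=4: D_i=min(1*2^4,13)=13, bounds=[6,13]
  i=5: D_i=min(1*2^5,13)=13, bounds=[6,13]
  i=6: D_i=min(1*2^6,13)=13, bounds=[6,13]

Answer: [0,1] [1,2] [2,4] [4,8] [6,13] [6,13] [6,13]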